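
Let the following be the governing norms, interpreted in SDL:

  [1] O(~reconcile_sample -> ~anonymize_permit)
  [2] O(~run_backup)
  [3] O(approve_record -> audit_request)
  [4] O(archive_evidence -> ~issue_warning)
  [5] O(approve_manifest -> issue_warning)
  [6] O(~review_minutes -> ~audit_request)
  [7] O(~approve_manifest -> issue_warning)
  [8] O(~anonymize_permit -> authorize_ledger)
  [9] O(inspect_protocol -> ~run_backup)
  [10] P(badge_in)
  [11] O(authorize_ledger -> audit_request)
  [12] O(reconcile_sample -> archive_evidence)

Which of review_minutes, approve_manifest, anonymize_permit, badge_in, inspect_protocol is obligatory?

review_minutes

By case analysis on ~approve_manifest: premise 7 gives O(~approve_manifest -> issue_warning) and premise 5 gives O(approve_manifest -> issue_warning), so O(issue_warning) either way.
The contrapositive of premise 4 (O(archive_evidence -> ~issue_warning)) is O(issue_warning -> ~archive_evidence), and O(issue_warning) is already established, so O(~archive_evidence).
Premise 12 is O(reconcile_sample -> archive_evidence); contrapositively O(~archive_evidence -> ~reconcile_sample). Since O(~archive_evidence) holds, K gives O(~reconcile_sample).
Applying K to premise 1 (O(~reconcile_sample -> ~anonymize_permit)) and O(~reconcile_sample) yields O(~anonymize_permit).
Premise 8 is O(~anonymize_permit -> authorize_ledger); since O(~anonymize_permit), deontic closure gives O(authorize_ledger).
Applying K to premise 11 (O(authorize_ledger -> audit_request)) and O(authorize_ledger) yields O(audit_request).
The contrapositive of premise 6 (O(~review_minutes -> ~audit_request)) is O(audit_request -> review_minutes), and O(audit_request) is already established, so O(review_minutes).
So O(review_minutes) holds — review_minutes is obligatory. None of the other listed options is made obligatory by any chain of premises.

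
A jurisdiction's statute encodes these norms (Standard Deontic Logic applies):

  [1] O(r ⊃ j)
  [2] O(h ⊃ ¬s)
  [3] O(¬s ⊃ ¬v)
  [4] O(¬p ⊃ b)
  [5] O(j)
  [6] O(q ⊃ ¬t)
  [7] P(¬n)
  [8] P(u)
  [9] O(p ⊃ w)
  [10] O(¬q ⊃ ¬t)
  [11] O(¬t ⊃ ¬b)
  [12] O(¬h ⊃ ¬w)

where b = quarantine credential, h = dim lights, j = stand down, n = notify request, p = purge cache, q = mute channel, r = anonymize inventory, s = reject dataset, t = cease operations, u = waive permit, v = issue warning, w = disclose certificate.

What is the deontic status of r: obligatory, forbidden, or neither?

Neither

Premise 1 is O(r ⊃ j); even if O(j) held, inferring O(r) would be affirming the consequent — invalid.
No premise or chain of K-axiom applications forces O(r), and none forces O(¬r). So r is neither obligatory nor forbidden under these norms.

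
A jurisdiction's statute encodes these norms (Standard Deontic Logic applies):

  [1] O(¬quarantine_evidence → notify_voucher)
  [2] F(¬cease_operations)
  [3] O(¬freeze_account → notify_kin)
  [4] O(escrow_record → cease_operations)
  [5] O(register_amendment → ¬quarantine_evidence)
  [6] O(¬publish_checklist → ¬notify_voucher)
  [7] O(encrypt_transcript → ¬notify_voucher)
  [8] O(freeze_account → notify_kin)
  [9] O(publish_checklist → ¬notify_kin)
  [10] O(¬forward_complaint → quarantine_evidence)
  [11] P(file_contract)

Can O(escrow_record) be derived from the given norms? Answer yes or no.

Premise 4 is O(escrow_record → cease_operations); even if O(cease_operations) held, inferring O(escrow_record) would be affirming the consequent — invalid.
No other premise forces O(escrow_record). An ideal world satisfying every premise can still have escrow_record false, so O(escrow_record) is not derivable.

No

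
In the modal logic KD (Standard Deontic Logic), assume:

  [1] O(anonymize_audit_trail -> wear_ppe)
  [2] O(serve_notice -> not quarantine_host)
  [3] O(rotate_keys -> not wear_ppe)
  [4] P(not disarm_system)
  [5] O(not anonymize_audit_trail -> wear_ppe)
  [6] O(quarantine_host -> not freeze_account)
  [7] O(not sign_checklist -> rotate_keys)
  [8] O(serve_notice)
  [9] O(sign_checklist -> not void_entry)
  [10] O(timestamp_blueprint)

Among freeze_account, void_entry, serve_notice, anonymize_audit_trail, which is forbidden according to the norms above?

void_entry

By case analysis on not anonymize_audit_trail: premise 5 gives O(not anonymize_audit_trail -> wear_ppe) and premise 1 gives O(anonymize_audit_trail -> wear_ppe), so O(wear_ppe) either way.
Premise 3, O(rotate_keys -> not wear_ppe), contraposes to O(wear_ppe -> not rotate_keys); with O(wear_ppe) we get O(not rotate_keys).
Premise 7, O(not sign_checklist -> rotate_keys), contraposes to O(not rotate_keys -> sign_checklist); with O(not rotate_keys) we get O(sign_checklist).
With premise 9, O(sign_checklist -> not void_entry), the K-axiom yields O(not void_entry).
So O(not void_entry) holds, i.e. void_entry is forbidden. None of the other listed options is forbidden under the premises.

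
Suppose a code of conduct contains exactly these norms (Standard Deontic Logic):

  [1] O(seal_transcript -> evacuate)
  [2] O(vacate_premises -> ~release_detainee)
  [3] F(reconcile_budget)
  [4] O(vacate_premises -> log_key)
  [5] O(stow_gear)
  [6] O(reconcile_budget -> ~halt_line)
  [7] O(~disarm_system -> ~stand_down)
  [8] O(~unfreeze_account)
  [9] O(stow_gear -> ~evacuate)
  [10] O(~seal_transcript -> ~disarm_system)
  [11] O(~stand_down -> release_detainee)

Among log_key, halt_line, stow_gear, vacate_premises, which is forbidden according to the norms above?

vacate_premises

From premise 5 we have O(stow_gear).
Applying K to premise 9 (O(stow_gear -> ~evacuate)) and O(stow_gear) yields O(~evacuate).
Premise 1 is O(seal_transcript -> evacuate); contrapositively O(~evacuate -> ~seal_transcript). Since O(~evacuate) holds, K gives O(~seal_transcript).
Premise 10 is O(~seal_transcript -> ~disarm_system); since O(~seal_transcript), deontic closure gives O(~disarm_system).
Premise 7 is O(~disarm_system -> ~stand_down); since O(~disarm_system), deontic closure gives O(~stand_down).
Applying K to premise 11 (O(~stand_down -> release_detainee)) and O(~stand_down) yields O(release_detainee).
Premise 2, O(vacate_premises -> ~release_detainee), contraposes to O(release_detainee -> ~vacate_premises); with O(release_detainee) we get O(~vacate_premises).
So O(~vacate_premises) holds, i.e. vacate_premises is forbidden. None of the other listed options is forbidden under the premises.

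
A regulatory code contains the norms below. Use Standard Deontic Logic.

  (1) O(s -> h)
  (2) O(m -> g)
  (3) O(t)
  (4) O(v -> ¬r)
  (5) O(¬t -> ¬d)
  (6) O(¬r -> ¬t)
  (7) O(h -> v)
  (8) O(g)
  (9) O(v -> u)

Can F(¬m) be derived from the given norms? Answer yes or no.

Premise 2 is O(m -> g); even if O(g) held, inferring O(m) would be affirming the consequent — invalid.
No other premise forces O(m). An ideal world satisfying every premise can still have ¬m true, so F(¬m) is not derivable.

No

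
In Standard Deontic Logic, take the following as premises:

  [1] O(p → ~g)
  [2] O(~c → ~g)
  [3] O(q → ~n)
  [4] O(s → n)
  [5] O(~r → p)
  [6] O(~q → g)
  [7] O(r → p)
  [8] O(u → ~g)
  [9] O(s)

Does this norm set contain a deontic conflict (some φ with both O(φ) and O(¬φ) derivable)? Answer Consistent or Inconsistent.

Inconsistent

By case analysis on r: premise 7 gives O(r → p) and premise 5 gives O(~r → p), so O(p) either way.
Applying K to premise 1 (O(p → ~g)) and O(p) yields O(~g).
Premise 6 is O(~q → g); contrapositively O(~g → q). Since O(~g) holds, K gives O(q).
Applying K to premise 3 (O(q → ~n)) and O(q) yields O(~n).
Premise 4 is O(s → n); contrapositively O(~n → ~s). Since O(~n) holds, K gives O(~s).
But premise 9 directly asserts O(s).
We now have both O(~s) and O(s) — s is simultaneously obligatory and forbidden, violating the D-axiom.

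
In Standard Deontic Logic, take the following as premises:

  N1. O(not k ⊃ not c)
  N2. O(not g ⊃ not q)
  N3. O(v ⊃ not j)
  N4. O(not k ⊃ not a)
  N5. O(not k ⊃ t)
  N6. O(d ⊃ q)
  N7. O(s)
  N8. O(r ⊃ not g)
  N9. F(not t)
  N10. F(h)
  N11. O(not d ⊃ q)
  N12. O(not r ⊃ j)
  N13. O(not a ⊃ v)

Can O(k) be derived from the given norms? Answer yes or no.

By case analysis on not d: premise 11 gives O(not d ⊃ q) and premise 6 gives O(d ⊃ q), so O(q) either way.
The contrapositive of premise 2 (O(not g ⊃ not q)) is O(q ⊃ g), and O(q) is already established, so O(g).
Premise 8, O(r ⊃ not g), contraposes to O(g ⊃ not r); with O(g) we get O(not r).
From O(not r) and premise 12, O(not r ⊃ j), we obtain O(j).
Premise 3 is O(v ⊃ not j); contrapositively O(j ⊃ not v). Since O(j) holds, K gives O(not v).
Premise 13 is O(not a ⊃ v); contrapositively O(not v ⊃ a). Since O(not v) holds, K gives O(a).
The contrapositive of premise 4 (O(not k ⊃ not a)) is O(a ⊃ k), and O(a) is already established, so O(k).
Premises 1, 5, 7, 9, 10 do not contribute to this derivation.
So O(k) follows.

Yes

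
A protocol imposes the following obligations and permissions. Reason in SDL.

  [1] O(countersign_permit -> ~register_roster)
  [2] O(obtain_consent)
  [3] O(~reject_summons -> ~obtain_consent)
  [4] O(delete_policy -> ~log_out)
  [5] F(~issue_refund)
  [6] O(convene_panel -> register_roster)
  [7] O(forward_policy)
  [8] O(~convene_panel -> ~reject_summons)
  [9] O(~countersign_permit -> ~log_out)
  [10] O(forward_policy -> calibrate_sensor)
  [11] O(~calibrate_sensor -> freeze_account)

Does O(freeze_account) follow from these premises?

No

Premise 11 is O(~calibrate_sensor -> freeze_account), but O(~calibrate_sensor) is not derivable from the premises, so it does not yield O(freeze_account).
No other premise forces O(freeze_account). An ideal world satisfying every premise can still have freeze_account false, so O(freeze_account) is not derivable.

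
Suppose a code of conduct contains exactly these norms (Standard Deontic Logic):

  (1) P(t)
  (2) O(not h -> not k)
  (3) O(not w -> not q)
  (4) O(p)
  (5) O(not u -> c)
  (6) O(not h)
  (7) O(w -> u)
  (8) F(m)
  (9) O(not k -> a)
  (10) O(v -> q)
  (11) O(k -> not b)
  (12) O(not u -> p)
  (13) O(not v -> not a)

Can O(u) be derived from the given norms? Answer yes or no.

Yes

From premise 6 we have O(not h).
With premise 2, O(not h -> not k), the K-axiom yields O(not k).
Applying K to premise 9 (O(not k -> a)) and O(not k) yields O(a).
The contrapositive of premise 13 (O(not v -> not a)) is O(a -> v), and O(a) is already established, so O(v).
Premise 10 is O(v -> q); since O(v), deontic closure gives O(q).
Premise 3 is O(not w -> not q); contrapositively O(q -> w). Since O(q) holds, K gives O(w).
From O(w) and premise 7, O(w -> u), we obtain O(u).
Premises 1, 4, 5, 8, 11, 12 do not contribute to this derivation.
So O(u) follows.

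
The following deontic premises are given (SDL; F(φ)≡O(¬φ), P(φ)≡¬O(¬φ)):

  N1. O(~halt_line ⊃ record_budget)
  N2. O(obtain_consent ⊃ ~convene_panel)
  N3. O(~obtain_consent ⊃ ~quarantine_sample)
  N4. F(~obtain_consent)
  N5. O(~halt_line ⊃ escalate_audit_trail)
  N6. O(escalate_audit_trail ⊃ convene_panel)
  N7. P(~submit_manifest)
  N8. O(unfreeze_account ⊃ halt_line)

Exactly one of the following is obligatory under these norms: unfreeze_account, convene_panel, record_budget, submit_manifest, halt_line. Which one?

Premise 4, F(~obtain_consent), is equivalent to O(obtain_consent).
Premise 2 is O(obtain_consent ⊃ ~convene_panel); since O(obtain_consent), deontic closure gives O(~convene_panel).
The contrapositive of premise 6 (O(escalate_audit_trail ⊃ convene_panel)) is O(~convene_panel ⊃ ~escalate_audit_trail), and O(~convene_panel) is already established, so O(~escalate_audit_trail).
Premise 5, O(~halt_line ⊃ escalate_audit_trail), contraposes to O(~escalate_audit_trail ⊃ halt_line); with O(~escalate_audit_trail) we get O(halt_line).
So O(halt_line) holds — halt_line is obligatory. None of the other listed options is made obligatory by any chain of premises.

halt_line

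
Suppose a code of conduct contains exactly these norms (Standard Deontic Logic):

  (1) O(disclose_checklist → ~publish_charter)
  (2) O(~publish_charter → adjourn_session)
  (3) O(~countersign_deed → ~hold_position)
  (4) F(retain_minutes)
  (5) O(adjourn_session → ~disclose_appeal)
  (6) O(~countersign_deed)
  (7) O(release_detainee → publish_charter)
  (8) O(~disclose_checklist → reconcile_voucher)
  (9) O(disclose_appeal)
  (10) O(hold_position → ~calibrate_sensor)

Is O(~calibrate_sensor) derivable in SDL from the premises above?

No

Premise 10 is O(hold_position → ~calibrate_sensor), but O(hold_position) is not derivable from the premises, so it does not yield O(~calibrate_sensor).
No other premise forces O(~calibrate_sensor). An ideal world satisfying every premise can still have ~calibrate_sensor false, so O(~calibrate_sensor) is not derivable.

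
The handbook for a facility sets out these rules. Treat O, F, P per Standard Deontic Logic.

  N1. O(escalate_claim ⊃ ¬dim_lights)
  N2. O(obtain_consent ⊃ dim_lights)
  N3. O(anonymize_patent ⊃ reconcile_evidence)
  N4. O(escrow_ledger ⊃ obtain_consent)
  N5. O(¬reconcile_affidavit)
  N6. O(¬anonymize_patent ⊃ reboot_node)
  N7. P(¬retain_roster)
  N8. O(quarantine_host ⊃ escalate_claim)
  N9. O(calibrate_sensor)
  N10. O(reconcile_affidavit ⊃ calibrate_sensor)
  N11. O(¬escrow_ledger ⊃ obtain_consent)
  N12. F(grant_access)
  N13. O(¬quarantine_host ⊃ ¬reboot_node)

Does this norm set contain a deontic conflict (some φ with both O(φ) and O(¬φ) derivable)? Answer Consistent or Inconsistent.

Premise 10 is O(reconcile_affidavit ⊃ calibrate_sensor); even if O(calibrate_sensor) held, inferring O(reconcile_affidavit) would be affirming the consequent — invalid.
So O(reconcile_affidavit) is not derivable, and the apparent clash with O(¬reconcile_affidavit) does not arise.
A world satisfying every obligation exists (e.g. anonymize_patent=true, calibrate_sensor=true, dim_lights=true, escalate_claim=false, escrow_ledger=false, grant_access=false, obtain_consent=true, quarantine_host=false, reboot_node=false, reconcile_affidavit=false, reconcile_evidence=true, retain_roster=false); no atom is both obligatory and forbidden, so the set is consistent.

Consistent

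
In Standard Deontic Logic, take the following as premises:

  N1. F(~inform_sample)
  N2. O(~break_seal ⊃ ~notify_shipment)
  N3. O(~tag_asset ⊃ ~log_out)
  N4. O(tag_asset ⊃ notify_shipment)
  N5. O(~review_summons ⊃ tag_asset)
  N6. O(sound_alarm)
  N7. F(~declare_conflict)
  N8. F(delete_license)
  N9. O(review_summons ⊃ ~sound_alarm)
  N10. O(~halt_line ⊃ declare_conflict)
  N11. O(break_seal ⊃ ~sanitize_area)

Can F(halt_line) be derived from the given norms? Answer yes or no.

No

Premise 10 is O(~halt_line ⊃ declare_conflict); even if O(declare_conflict) held, inferring O(~halt_line) would be affirming the consequent — invalid.
No other premise forces O(~halt_line). An ideal world satisfying every premise can still have halt_line true, so F(halt_line) is not derivable.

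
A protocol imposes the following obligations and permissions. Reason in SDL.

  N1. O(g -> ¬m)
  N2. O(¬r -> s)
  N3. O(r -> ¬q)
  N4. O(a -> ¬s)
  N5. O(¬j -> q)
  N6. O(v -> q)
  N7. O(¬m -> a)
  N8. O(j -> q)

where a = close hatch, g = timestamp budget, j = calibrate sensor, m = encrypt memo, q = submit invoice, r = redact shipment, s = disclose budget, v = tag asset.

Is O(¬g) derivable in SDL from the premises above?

Yes

Premises 5 and 8 are O(¬j -> q) and O(j -> q); every ideal world satisfies ¬j or j, so in either case q holds — hence O(q).
The contrapositive of premise 3 (O(r -> ¬q)) is O(q -> ¬r), and O(q) is already established, so O(¬r).
With premise 2, O(¬r -> s), the K-axiom yields O(s).
Premise 4, O(a -> ¬s), contraposes to O(s -> ¬a); with O(s) we get O(¬a).
Premise 7 is O(¬m -> a); contrapositively O(¬a -> m). Since O(¬a) holds, K gives O(m).
Premise 1 is O(g -> ¬m); contrapositively O(m -> ¬g). Since O(m) holds, K gives O(¬g).
Premise 6 does not contribute to this derivation.
So O(¬g) follows.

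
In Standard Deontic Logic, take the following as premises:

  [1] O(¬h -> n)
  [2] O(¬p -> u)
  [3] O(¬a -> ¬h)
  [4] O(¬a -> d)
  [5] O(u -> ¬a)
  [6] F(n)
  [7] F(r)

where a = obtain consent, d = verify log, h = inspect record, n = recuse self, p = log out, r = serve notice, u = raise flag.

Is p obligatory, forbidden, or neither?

Premise 6 is F(n), i.e. O(¬n).
The contrapositive of premise 1 (O(¬h -> n)) is O(¬n -> h), and O(¬n) is already established, so O(h).
Premise 3, O(¬a -> ¬h), contraposes to O(h -> a); with O(h) we get O(a).
Premise 5, O(u -> ¬a), contraposes to O(a -> ¬u); with O(a) we get O(¬u).
The contrapositive of premise 2 (O(¬p -> u)) is O(¬u -> p), and O(¬u) is already established, so O(p).
Premises 4, 7 do not contribute to this derivation.
Hence p is obligatory.

Obligatory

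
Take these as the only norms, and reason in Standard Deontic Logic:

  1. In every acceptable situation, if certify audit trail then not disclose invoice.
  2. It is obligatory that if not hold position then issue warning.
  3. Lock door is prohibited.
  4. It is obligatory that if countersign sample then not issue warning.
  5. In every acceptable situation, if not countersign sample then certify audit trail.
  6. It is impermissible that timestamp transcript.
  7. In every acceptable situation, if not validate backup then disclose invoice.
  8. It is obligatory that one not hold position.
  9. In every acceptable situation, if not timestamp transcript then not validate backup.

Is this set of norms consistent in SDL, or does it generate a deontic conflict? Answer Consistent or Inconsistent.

Inconsistent

Premise 8 states O(¬hold_position) outright.
Applying K to premise 2 (O(¬hold_position → issue_warning)) and O(¬hold_position) yields O(issue_warning).
Premise 4 is O(countersign_sample → ¬issue_warning); contrapositively O(issue_warning → ¬countersign_sample). Since O(issue_warning) holds, K gives O(¬countersign_sample).
Applying K to premise 5 (O(¬countersign_sample → certify_audit_trail)) and O(¬countersign_sample) yields O(certify_audit_trail).
From O(certify_audit_trail) and premise 1, O(certify_audit_trail → ¬disclose_invoice), we obtain O(¬disclose_invoice).
Premise 7 is O(¬validate_backup → disclose_invoice); contrapositively O(¬disclose_invoice → validate_backup). Since O(¬disclose_invoice) holds, K gives O(validate_backup).
Premise 9, O(¬timestamp_transcript → ¬validate_backup), contraposes to O(validate_backup → timestamp_transcript); with O(validate_backup) we get O(timestamp_transcript).
But premise 6, F(timestamp_transcript), means O(¬timestamp_transcript).
We now have both O(timestamp_transcript) and O(¬timestamp_transcript) — timestamp_transcript is simultaneously obligatory and forbidden, violating the D-axiom.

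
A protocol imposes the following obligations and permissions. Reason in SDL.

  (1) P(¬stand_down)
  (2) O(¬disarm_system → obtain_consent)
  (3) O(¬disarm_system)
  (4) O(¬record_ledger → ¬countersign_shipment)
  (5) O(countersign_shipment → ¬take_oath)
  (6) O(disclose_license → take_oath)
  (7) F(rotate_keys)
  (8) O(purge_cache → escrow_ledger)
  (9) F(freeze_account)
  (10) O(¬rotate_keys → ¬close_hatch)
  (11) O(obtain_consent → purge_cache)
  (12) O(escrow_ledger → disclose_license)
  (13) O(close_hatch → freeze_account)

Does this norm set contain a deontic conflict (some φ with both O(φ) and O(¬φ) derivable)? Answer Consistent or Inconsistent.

Premise 13 is O(close_hatch → freeze_account), but O(close_hatch) is not derivable from the premises, so it does not yield O(freeze_account).
So O(freeze_account) is not derivable, and the apparent clash with O(¬freeze_account) does not arise.
A world satisfying every obligation exists (e.g. close_hatch=false, countersign_shipment=false, disarm_system=false, disclose_license=true, escrow_ledger=true, freeze_account=false, obtain_consent=true, purge_cache=true, record_ledger=false, rotate_keys=false, stand_down=false, take_oath=true); no atom is both obligatory and forbidden, so the set is consistent.

Consistent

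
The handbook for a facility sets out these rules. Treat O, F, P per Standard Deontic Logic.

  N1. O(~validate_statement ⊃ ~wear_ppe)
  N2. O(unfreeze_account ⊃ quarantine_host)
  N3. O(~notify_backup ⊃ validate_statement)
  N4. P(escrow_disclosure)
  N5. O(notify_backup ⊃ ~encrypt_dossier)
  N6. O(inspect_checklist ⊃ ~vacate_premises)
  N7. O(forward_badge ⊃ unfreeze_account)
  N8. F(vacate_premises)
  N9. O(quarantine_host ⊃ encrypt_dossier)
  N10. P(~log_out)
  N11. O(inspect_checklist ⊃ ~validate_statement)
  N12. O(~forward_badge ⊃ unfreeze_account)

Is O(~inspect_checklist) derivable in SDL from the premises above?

By case analysis on ~forward_badge: premise 12 gives O(~forward_badge ⊃ unfreeze_account) and premise 7 gives O(forward_badge ⊃ unfreeze_account), so O(unfreeze_account) either way.
From O(unfreeze_account) and premise 2, O(unfreeze_account ⊃ quarantine_host), we obtain O(quarantine_host).
Applying K to premise 9 (O(quarantine_host ⊃ encrypt_dossier)) and O(quarantine_host) yields O(encrypt_dossier).
Premise 5 is O(notify_backup ⊃ ~encrypt_dossier); contrapositively O(encrypt_dossier ⊃ ~notify_backup). Since O(encrypt_dossier) holds, K gives O(~notify_backup).
From O(~notify_backup) and premise 3, O(~notify_backup ⊃ validate_statement), we obtain O(validate_statement).
Premise 11 is O(inspect_checklist ⊃ ~validate_statement); contrapositively O(validate_statement ⊃ ~inspect_checklist). Since O(validate_statement) holds, K gives O(~inspect_checklist).
Premises 1, 4, 6, 8, 10 do not contribute to this derivation.
So O(~inspect_checklist) follows.

Yes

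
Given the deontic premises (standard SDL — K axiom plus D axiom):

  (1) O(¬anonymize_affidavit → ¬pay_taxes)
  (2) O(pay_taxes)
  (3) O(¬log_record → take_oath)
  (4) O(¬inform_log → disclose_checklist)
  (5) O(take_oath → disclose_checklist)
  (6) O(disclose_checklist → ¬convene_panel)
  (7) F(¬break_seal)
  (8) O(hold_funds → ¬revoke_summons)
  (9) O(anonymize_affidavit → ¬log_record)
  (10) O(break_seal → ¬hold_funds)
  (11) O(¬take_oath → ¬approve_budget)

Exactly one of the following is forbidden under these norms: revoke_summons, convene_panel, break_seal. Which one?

convene_panel

Premise 2 gives O(pay_taxes).
Premise 1, O(¬anonymize_affidavit → ¬pay_taxes), contraposes to O(pay_taxes → anonymize_affidavit); with O(pay_taxes) we get O(anonymize_affidavit).
With premise 9, O(anonymize_affidavit → ¬log_record), the K-axiom yields O(¬log_record).
From O(¬log_record) and premise 3, O(¬log_record → take_oath), we obtain O(take_oath).
Premise 5 is O(take_oath → disclose_checklist); since O(take_oath), deontic closure gives O(disclose_checklist).
Applying K to premise 6 (O(disclose_checklist → ¬convene_panel)) and O(disclose_checklist) yields O(¬convene_panel).
So O(¬convene_panel) holds, i.e. convene_panel is forbidden. None of the other listed options is forbidden under the premises.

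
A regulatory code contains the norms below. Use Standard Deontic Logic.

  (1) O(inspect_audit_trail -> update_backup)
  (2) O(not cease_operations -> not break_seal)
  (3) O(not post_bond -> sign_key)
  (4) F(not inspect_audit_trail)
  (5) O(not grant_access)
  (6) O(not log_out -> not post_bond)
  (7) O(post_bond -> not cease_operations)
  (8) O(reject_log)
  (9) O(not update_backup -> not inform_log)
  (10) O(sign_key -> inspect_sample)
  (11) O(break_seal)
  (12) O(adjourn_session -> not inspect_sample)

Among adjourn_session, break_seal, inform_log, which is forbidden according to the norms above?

adjourn_session

Premise 11 states O(break_seal) outright.
Premise 2 is O(not cease_operations -> not break_seal); contrapositively O(break_seal -> cease_operations). Since O(break_seal) holds, K gives O(cease_operations).
The contrapositive of premise 7 (O(post_bond -> not cease_operations)) is O(cease_operations -> not post_bond), and O(cease_operations) is already established, so O(not post_bond).
From O(not post_bond) and premise 3, O(not post_bond -> sign_key), we obtain O(sign_key).
Premise 10 is O(sign_key -> inspect_sample); since O(sign_key), deontic closure gives O(inspect_sample).
The contrapositive of premise 12 (O(adjourn_session -> not inspect_sample)) is O(inspect_sample -> not adjourn_session), and O(inspect_sample) is already established, so O(not adjourn_session).
So O(not adjourn_session) holds, i.e. adjourn_session is forbidden. None of the other listed options is forbidden under the premises.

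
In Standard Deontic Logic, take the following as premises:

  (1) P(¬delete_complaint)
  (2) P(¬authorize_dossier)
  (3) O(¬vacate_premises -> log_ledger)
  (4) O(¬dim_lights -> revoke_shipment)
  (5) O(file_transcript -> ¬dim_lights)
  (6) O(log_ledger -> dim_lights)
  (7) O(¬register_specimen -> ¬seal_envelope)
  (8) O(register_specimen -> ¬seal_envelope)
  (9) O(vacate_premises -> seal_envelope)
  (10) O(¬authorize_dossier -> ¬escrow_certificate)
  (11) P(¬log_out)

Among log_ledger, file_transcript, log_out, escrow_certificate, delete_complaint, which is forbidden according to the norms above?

file_transcript

Premises 8 and 7 cover both cases: O(register_specimen -> ¬seal_envelope) and O(¬register_specimen -> ¬seal_envelope). Since register_specimen ∨ ¬register_specimen is a tautology, O(¬seal_envelope) follows.
The contrapositive of premise 9 (O(vacate_premises -> seal_envelope)) is O(¬seal_envelope -> ¬vacate_premises), and O(¬seal_envelope) is already established, so O(¬vacate_premises).
Premise 3 is O(¬vacate_premises -> log_ledger); since O(¬vacate_premises), deontic closure gives O(log_ledger).
From O(log_ledger) and premise 6, O(log_ledger -> dim_lights), we obtain O(dim_lights).
Premise 5, O(file_transcript -> ¬dim_lights), contraposes to O(dim_lights -> ¬file_transcript); with O(dim_lights) we get O(¬file_transcript).
So O(¬file_transcript) holds, i.e. file_transcript is forbidden. None of the other listed options is forbidden under the premises.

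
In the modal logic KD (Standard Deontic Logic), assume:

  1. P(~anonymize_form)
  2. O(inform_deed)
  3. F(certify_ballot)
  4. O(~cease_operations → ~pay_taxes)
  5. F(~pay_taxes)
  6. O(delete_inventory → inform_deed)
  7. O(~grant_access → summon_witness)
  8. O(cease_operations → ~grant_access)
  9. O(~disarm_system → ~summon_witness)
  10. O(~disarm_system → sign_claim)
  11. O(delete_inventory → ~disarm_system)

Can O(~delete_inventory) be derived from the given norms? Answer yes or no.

Yes

F(~pay_taxes) at premise 5 means O(pay_taxes).
Premise 4 is O(~cease_operations → ~pay_taxes); contrapositively O(pay_taxes → cease_operations). Since O(pay_taxes) holds, K gives O(cease_operations).
Premise 8 is O(cease_operations → ~grant_access); since O(cease_operations), deontic closure gives O(~grant_access).
Applying K to premise 7 (O(~grant_access → summon_witness)) and O(~grant_access) yields O(summon_witness).
Premise 9 is O(~disarm_system → ~summon_witness); contrapositively O(summon_witness → disarm_system). Since O(summon_witness) holds, K gives O(disarm_system).
Premise 11, O(delete_inventory → ~disarm_system), contraposes to O(disarm_system → ~delete_inventory); with O(disarm_system) we get O(~delete_inventory).
Premises 1, 2, 3, 6, 10 do not contribute to this derivation.
So O(~delete_inventory) follows.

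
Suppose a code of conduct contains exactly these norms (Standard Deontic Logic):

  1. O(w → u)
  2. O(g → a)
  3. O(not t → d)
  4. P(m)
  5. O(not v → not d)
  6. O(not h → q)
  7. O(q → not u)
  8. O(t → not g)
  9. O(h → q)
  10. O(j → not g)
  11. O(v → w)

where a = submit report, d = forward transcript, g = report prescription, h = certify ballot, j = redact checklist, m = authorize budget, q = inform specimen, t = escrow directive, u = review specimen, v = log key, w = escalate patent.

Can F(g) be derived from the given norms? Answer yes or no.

Yes

Premises 6 and 9 are O(not h → q) and O(h → q); every ideal world satisfies not h or h, so in either case q holds — hence O(q).
Premise 7 is O(q → not u); since O(q), deontic closure gives O(not u).
Premise 1 is O(w → u); contrapositively O(not u → not w). Since O(not u) holds, K gives O(not w).
Premise 11, O(v → w), contraposes to O(not w → not v); with O(not w) we get O(not v).
From O(not v) and premise 5, O(not v → not d), we obtain O(not d).
The contrapositive of premise 3 (O(not t → d)) is O(not d → t), and O(not d) is already established, so O(t).
From O(t) and premise 8, O(t → not g), we obtain O(not g).
Premises 2, 4, 10 do not contribute to this derivation.
So O(not g) holds, i.e. F(g). The claim follows.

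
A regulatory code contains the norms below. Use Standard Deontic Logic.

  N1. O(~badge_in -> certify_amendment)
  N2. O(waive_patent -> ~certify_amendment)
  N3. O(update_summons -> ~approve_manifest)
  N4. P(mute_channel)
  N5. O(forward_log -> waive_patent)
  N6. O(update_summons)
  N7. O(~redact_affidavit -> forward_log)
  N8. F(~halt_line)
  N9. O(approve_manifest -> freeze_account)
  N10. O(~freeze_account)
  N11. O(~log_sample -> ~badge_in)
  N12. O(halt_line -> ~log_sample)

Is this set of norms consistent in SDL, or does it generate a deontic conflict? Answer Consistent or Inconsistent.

Consistent

Premise 9 is O(approve_manifest -> freeze_account), but O(approve_manifest) is not derivable from the premises, so it does not yield O(freeze_account).
So O(freeze_account) is not derivable, and the apparent clash with O(~freeze_account) does not arise.
A world satisfying every obligation exists (e.g. approve_manifest=false, badge_in=false, certify_amendment=true, forward_log=false, freeze_account=false, halt_line=true, log_sample=false, mute_channel=false, redact_affidavit=true, update_summons=true, waive_patent=false); no atom is both obligatory and forbidden, so the set is consistent.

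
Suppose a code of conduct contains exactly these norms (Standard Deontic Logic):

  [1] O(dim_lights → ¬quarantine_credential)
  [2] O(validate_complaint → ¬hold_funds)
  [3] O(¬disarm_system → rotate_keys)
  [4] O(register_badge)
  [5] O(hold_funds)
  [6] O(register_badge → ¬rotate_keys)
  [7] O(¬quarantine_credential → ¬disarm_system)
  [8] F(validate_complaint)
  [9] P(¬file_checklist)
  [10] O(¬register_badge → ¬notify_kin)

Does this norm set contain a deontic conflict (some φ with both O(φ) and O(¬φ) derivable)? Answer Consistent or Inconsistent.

Consistent

Premise 2 is O(validate_complaint → ¬hold_funds), but O(validate_complaint) is not derivable from the premises, so it does not yield O(¬hold_funds).
So O(¬hold_funds) is not derivable, and the apparent clash with O(hold_funds) does not arise.
A world satisfying every obligation exists (e.g. dim_lights=false, disarm_system=true, file_checklist=false, hold_funds=true, notify_kin=false, quarantine_credential=true, register_badge=true, rotate_keys=false, validate_complaint=false); no atom is both obligatory and forbidden, so the set is consistent.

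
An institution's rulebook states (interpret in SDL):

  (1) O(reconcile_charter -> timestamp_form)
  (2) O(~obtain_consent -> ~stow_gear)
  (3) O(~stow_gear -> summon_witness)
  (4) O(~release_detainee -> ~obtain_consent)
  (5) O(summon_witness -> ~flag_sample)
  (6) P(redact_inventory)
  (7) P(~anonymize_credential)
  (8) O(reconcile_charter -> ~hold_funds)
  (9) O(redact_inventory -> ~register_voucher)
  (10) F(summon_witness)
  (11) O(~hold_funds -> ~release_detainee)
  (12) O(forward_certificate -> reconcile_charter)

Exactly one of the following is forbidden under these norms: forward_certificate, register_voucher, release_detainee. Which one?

forward_certificate

Premise 10, F(summon_witness), is equivalent to O(~summon_witness).
Premise 3 is O(~stow_gear -> summon_witness); contrapositively O(~summon_witness -> stow_gear). Since O(~summon_witness) holds, K gives O(stow_gear).
Premise 2 is O(~obtain_consent -> ~stow_gear); contrapositively O(stow_gear -> obtain_consent). Since O(stow_gear) holds, K gives O(obtain_consent).
The contrapositive of premise 4 (O(~release_detainee -> ~obtain_consent)) is O(obtain_consent -> release_detainee), and O(obtain_consent) is already established, so O(release_detainee).
The contrapositive of premise 11 (O(~hold_funds -> ~release_detainee)) is O(release_detainee -> hold_funds), and O(release_detainee) is already established, so O(hold_funds).
Premise 8, O(reconcile_charter -> ~hold_funds), contraposes to O(hold_funds -> ~reconcile_charter); with O(hold_funds) we get O(~reconcile_charter).
Premise 12, O(forward_certificate -> reconcile_charter), contraposes to O(~reconcile_charter -> ~forward_certificate); with O(~reconcile_charter) we get O(~forward_certificate).
So O(~forward_certificate) holds, i.e. forward_certificate is forbidden. None of the other listed options is forbidden under the premises.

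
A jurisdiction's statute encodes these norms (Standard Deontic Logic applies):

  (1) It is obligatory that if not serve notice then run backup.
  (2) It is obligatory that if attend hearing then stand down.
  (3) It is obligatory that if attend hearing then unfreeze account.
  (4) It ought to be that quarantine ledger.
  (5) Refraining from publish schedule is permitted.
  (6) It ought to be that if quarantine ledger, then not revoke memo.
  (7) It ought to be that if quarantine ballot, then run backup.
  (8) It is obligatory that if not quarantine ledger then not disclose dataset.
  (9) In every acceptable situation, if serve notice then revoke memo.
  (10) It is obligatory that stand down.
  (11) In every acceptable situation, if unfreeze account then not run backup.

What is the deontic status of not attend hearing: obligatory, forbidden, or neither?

Premise 4 gives O(quarantine_ledger).
From O(quarantine_ledger) and premise 6, O(quarantine_ledger → ¬revoke_memo), we obtain O(¬revoke_memo).
Premise 9, O(serve_notice → revoke_memo), contraposes to O(¬revoke_memo → ¬serve_notice); with O(¬revoke_memo) we get O(¬serve_notice).
Applying K to premise 1 (O(¬serve_notice → run_backup)) and O(¬serve_notice) yields O(run_backup).
The contrapositive of premise 11 (O(unfreeze_account → ¬run_backup)) is O(run_backup → ¬unfreeze_account), and O(run_backup) is already established, so O(¬unfreeze_account).
The contrapositive of premise 3 (O(attend_hearing → unfreeze_account)) is O(¬unfreeze_account → ¬attend_hearing), and O(¬unfreeze_account) is already established, so O(¬attend_hearing).
Premises 2, 5, 7, 8, 10 do not contribute to this derivation.
Hence ¬attend_hearing is obligatory.

Obligatory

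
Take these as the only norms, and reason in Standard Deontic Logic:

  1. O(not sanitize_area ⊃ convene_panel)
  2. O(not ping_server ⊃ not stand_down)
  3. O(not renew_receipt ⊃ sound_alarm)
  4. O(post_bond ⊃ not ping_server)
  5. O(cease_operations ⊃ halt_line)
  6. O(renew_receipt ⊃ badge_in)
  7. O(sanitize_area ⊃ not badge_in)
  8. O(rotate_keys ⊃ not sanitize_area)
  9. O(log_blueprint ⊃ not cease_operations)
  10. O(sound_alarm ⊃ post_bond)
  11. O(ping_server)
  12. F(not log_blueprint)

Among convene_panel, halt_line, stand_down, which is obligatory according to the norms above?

convene_panel

Premise 11 gives O(ping_server).
Premise 4 is O(post_bond ⊃ not ping_server); contrapositively O(ping_server ⊃ not post_bond). Since O(ping_server) holds, K gives O(not post_bond).
Premise 10 is O(sound_alarm ⊃ post_bond); contrapositively O(not post_bond ⊃ not sound_alarm). Since O(not post_bond) holds, K gives O(not sound_alarm).
Premise 3, O(not renew_receipt ⊃ sound_alarm), contraposes to O(not sound_alarm ⊃ renew_receipt); with O(not sound_alarm) we get O(renew_receipt).
With premise 6, O(renew_receipt ⊃ badge_in), the K-axiom yields O(badge_in).
The contrapositive of premise 7 (O(sanitize_area ⊃ not badge_in)) is O(badge_in ⊃ not sanitize_area), and O(badge_in) is already established, so O(not sanitize_area).
From O(not sanitize_area) and premise 1, O(not sanitize_area ⊃ convene_panel), we obtain O(convene_panel).
So O(convene_panel) holds — convene_panel is obligatory. None of the other listed options is made obligatory by any chain of premises.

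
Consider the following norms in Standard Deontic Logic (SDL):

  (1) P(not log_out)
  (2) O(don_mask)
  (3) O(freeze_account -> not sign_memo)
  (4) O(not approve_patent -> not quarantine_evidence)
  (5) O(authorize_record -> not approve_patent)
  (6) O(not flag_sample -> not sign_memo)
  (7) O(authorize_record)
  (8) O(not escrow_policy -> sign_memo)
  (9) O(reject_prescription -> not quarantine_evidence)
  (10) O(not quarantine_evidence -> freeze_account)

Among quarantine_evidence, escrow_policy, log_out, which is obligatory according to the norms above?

escrow_policy

From premise 7 we have O(authorize_record).
From O(authorize_record) and premise 5, O(authorize_record -> not approve_patent), we obtain O(not approve_patent).
With premise 4, O(not approve_patent -> not quarantine_evidence), the K-axiom yields O(not quarantine_evidence).
Applying K to premise 10 (O(not quarantine_evidence -> freeze_account)) and O(not quarantine_evidence) yields O(freeze_account).
With premise 3, O(freeze_account -> not sign_memo), the K-axiom yields O(not sign_memo).
Premise 8, O(not escrow_policy -> sign_memo), contraposes to O(not sign_memo -> escrow_policy); with O(not sign_memo) we get O(escrow_policy).
So O(escrow_policy) holds — escrow_policy is obligatory. None of the other listed options is made obligatory by any chain of premises.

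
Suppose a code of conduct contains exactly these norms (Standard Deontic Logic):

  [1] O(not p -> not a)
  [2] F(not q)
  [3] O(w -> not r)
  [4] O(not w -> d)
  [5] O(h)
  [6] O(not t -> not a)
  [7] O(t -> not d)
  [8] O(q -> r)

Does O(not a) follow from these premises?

Yes

F(not q) at premise 2 means O(q).
With premise 8, O(q -> r), the K-axiom yields O(r).
Premise 3 is O(w -> not r); contrapositively O(r -> not w). Since O(r) holds, K gives O(not w).
With premise 4, O(not w -> d), the K-axiom yields O(d).
The contrapositive of premise 7 (O(t -> not d)) is O(d -> not t), and O(d) is already established, so O(not t).
Applying K to premise 6 (O(not t -> not a)) and O(not t) yields O(not a).
Premises 1, 5 do not contribute to this derivation.
So O(not a) follows.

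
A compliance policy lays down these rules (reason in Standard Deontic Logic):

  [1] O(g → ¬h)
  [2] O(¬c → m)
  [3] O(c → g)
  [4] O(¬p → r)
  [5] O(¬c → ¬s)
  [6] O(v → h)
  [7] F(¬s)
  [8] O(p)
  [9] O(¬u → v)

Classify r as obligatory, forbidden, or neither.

Neither

Premise 4 is O(¬p → r), but O(¬p) is not derivable from the premises, so it does not yield O(r).
No premise or chain of K-axiom applications forces O(r), and none forces O(¬r). So r is neither obligatory nor forbidden under these norms.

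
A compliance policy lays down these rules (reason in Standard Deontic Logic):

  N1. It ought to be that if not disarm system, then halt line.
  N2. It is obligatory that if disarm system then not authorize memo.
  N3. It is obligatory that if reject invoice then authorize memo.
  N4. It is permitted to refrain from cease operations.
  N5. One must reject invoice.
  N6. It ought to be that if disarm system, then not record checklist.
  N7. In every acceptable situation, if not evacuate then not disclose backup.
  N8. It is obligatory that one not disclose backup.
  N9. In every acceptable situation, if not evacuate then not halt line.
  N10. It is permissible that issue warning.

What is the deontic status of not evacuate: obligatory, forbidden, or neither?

Forbidden

Premise 5 states O(reject_invoice) outright.
Premise 3 is O(reject_invoice → authorize_memo); since O(reject_invoice), deontic closure gives O(authorize_memo).
Premise 2, O(disarm_system → ¬authorize_memo), contraposes to O(authorize_memo → ¬disarm_system); with O(authorize_memo) we get O(¬disarm_system).
With premise 1, O(¬disarm_system → halt_line), the K-axiom yields O(halt_line).
Premise 9, O(¬evacuate → ¬halt_line), contraposes to O(halt_line → evacuate); with O(halt_line) we get O(evacuate).
Premises 4, 6, 7, 8, 10 do not contribute to this derivation.
Thus O(evacuate), which is F(¬evacuate): ¬evacuate is forbidden.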